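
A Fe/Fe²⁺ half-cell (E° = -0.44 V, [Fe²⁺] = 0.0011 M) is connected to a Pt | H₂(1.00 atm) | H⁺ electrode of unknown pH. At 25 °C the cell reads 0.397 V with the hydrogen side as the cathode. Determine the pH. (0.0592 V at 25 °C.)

E°_cell = 0.44 V and n = 2.
log Q = n(E° − E)/0.0592 = 2×(0.44 − 0.397)/0.0592 = 1.453.
With Q = [Fe²⁺]·P(H₂) / [H⁺]^2, solving for [H⁺] gives log[H⁺] = -2.206, so pH = 2.21.

pH = 2.21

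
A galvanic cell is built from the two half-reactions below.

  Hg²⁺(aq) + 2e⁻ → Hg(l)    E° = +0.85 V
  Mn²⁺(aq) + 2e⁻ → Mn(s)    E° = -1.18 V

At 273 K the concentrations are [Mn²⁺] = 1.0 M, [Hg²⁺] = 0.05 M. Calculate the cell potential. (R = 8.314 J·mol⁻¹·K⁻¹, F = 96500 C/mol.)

1.99 V

The Hg²⁺/Hg couple has the higher reduction potential and acts as the cathode, so E°_cell = +0.85 − (-1.18) = 2.03 V.
Balancing electrons gives n = 2; the reaction quotient is Q = [Mn²⁺]/[Hg²⁺] = 20.0.
E = E° − (RT/nF) ln Q = 2.03 − (8.314×273)/(2×96500) × (2.996) = 2.030 − 0.035 = 1.995 V.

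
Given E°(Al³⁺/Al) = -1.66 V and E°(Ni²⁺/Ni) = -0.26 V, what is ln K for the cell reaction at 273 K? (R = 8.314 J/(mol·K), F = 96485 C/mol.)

ln K = 357.1

E°_cell = -0.26 − (-1.66) = 1.40 V, with n = 6 electrons transferred.
At equilibrium E = 0, so the Nernst equation gives ln K = nFE°/RT = (6)(96485)(1.40)/((8.314)(273)) = 357.08.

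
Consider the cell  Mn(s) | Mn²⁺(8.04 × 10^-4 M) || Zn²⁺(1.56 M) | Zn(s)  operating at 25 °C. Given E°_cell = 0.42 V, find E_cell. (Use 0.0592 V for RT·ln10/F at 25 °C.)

Balancing electrons gives n = 2; the reaction quotient is Q = [Mn²⁺]/[Zn²⁺] = 5.15 × 10^-4.
At 25 °C, E = E° − (0.0592/n) log Q = 0.42 − (0.0592/2)(-3.288) = 0.420 + 0.097 = 0.517 V.

0.517 V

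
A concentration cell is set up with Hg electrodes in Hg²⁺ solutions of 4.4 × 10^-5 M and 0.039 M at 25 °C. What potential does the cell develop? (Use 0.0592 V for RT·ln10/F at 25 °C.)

0.087 V

Both half-cells are Hg²⁺/Hg, so E°_cell = 0. The concentrated side is the cathode; the cell reaction moves Hg²⁺ from high to low concentration with n = 2.
Q = [Hg²⁺]_dilute/[Hg²⁺]_conc = 4.4 × 10^-5/0.039 = 0.00113.
E = 0 − (0.0592/2) log Q = −(0.0592/2)(-2.948) = 0.0873 V.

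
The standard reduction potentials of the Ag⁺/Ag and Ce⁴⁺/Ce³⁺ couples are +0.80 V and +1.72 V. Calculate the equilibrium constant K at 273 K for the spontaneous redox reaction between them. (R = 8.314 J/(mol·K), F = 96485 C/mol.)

9.7 × 10^16

E°_cell = +1.72 − (+0.80) = 0.92 V, with n = 1 electron transferred.
At equilibrium E = 0, so the Nernst equation gives ln K = nFE°/RT = (1)(96485)(0.92)/((8.314)(273)) = 39.11.
K = e^39.11 = 9.7 × 10^16.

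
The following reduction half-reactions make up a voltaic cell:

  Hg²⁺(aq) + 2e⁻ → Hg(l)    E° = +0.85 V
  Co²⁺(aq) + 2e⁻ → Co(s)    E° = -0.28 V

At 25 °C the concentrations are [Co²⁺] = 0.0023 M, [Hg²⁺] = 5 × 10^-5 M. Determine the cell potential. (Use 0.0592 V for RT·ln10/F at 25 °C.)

1.08 V

The Hg²⁺/Hg couple has the higher reduction potential and acts as the cathode, so E°_cell = +0.85 − (-0.28) = 1.13 V.
Balancing electrons gives n = 2; the reaction quotient is Q = [Co²⁺]/[Hg²⁺] = 46.0.
At 25 °C, E = E° − (0.0592/n) log Q = 1.13 − (0.0592/2)(1.663) = 1.130 − 0.049 = 1.081 V.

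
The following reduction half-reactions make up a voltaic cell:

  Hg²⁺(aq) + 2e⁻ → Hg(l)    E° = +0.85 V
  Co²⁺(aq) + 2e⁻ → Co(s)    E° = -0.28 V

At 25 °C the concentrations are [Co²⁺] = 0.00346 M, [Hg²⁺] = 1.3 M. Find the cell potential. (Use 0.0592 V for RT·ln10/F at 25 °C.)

The Hg²⁺/Hg couple has the higher reduction potential and acts as the cathode, so E°_cell = +0.85 − (-0.28) = 1.13 V.
Balancing electrons gives n = 2; the reaction quotient is Q = [Co²⁺]/[Hg²⁺] = 0.00266.
At 25 °C, E = E° − (0.0592/n) log Q = 1.13 − (0.0592/2)(-2.575) = 1.130 + 0.076 = 1.206 V.

1.21 V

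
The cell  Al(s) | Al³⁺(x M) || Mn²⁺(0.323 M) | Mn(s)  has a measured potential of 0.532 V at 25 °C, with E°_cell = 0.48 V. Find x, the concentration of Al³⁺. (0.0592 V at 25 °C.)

From the Nernst equation, log Q = n(E° − E)/0.0592 = 6(0.48 − 0.532)/0.0592 = -5.270, so Q = 5.37 × 10^-6.
With Q = [Al³⁺]^2/[Mn²⁺]^3 and the known concentrations, [Al³⁺]^2 in the numerator gives [Al³⁺] = 4.3 × 10^-4 M.

4.3 × 10^-4 M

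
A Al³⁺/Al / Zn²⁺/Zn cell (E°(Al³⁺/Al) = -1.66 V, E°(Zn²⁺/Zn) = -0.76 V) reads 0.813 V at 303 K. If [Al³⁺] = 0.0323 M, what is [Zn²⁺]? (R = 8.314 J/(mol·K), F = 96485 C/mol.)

1.3 × 10^-4 M

From the Nernst equation, ln Q = nF(E° − E)/RT = 6×96485×(0.90 − 0.813)/(8.314×303) = 19.993, so Q = 4.82 × 10^8.
With Q = [Al³⁺]^2/[Zn²⁺]^3 and the known concentrations, [Zn²⁺]^3 in the denominator gives [Zn²⁺] = 1.3 × 10^-4 M.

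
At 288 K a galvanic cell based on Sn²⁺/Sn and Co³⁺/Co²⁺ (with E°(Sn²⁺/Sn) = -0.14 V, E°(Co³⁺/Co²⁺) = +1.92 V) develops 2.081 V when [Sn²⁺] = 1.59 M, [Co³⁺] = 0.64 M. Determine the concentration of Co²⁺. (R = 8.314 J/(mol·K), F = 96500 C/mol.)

0.22 M

From the Nernst equation, ln Q = nF(E° − E)/RT = 2×96500×(2.06 − 2.081)/(8.314×288) = -1.693, so Q = 0.184.
With Q = [Sn²⁺]·[Co²⁺]^2/[Co³⁺]^2 and the known concentrations, [Co²⁺]^2 in the numerator gives [Co²⁺] = 0.22 M.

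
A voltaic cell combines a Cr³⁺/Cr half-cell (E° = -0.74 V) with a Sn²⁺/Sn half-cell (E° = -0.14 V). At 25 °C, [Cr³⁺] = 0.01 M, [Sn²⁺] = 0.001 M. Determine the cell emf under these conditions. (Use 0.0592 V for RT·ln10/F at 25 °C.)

0.551 V

The Sn²⁺/Sn couple has the higher reduction potential and acts as the cathode, so E°_cell = -0.14 − (-0.74) = 0.60 V.
Balancing electrons gives n = 6; the reaction quotient is Q = [Cr³⁺]^2/[Sn²⁺]^3 = 1 × 10^5.
At 25 °C, E = E° − (0.0592/n) log Q = 0.60 − (0.0592/6)(5.000) = 0.600 − 0.049 = 0.551 V.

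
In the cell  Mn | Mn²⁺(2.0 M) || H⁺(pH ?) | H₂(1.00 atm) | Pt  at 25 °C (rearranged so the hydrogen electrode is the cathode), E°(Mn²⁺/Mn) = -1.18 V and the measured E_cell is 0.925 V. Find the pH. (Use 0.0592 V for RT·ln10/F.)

pH = 4.16

E°_cell = 1.18 V and n = 2.
log Q = n(E° − E)/0.0592 = 2×(1.18 − 0.925)/0.0592 = 8.615.
With Q = [Mn²⁺]·P(H₂) / [H⁺]^2, solving for [H⁺] gives log[H⁺] = -4.157, so pH = 4.16.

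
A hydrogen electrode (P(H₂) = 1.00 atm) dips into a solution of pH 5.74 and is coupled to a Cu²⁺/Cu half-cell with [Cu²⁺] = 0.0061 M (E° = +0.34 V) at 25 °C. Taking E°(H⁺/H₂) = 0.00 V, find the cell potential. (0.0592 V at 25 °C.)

The Cu²⁺/Cu couple is the cathode, so E°_cell = 0.34 V; n = 2.
[H⁺] = 10^(−5.74) = 1.8 × 10^-6 M, and Q = [H⁺]^2 / ([Cu²⁺]·P(H₂)) = 5.43 × 10^-10.
E = E° − (0.0592/2) log Q = 0.34 − (0.0592/2)(-9.265) = 0.614 V.

0.61 V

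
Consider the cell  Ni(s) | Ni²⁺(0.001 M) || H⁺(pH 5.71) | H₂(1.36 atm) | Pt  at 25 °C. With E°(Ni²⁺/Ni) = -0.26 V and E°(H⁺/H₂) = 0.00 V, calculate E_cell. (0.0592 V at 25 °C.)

0.007 V

The hydrogen couple is the cathode, so E°_cell = 0.26 V; n = 2.
[H⁺] = 10^(−5.71) = 1.9 × 10^-6 M, and Q = [Ni²⁺]·P(H₂) / [H⁺]^2 = 3.58 × 10^8.
E = E° − (0.0592/2) log Q = 0.26 − (0.0592/2)(8.554) = 0.007 V.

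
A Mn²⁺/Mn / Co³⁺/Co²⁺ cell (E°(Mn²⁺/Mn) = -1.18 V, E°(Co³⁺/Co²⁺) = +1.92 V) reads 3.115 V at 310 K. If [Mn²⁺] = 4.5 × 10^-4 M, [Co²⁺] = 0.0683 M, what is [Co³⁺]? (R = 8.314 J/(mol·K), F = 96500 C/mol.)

0.0025 M

From the Nernst equation, ln Q = nF(E° − E)/RT = 2×96500×(3.10 − 3.115)/(8.314×310) = -1.123, so Q = 0.325.
With Q = [Mn²⁺]·[Co²⁺]^2/[Co³⁺]^2 and the known concentrations, [Co³⁺]^2 in the denominator gives [Co³⁺] = 0.0025 M.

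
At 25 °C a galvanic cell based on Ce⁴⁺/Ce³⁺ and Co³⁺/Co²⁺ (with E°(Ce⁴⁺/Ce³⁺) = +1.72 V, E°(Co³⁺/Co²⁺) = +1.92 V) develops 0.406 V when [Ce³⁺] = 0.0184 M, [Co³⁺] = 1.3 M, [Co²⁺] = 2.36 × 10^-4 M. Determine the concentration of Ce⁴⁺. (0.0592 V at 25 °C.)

From the Nernst equation, log Q = n(E° − E)/0.0592 = 1(0.20 − 0.406)/0.0592 = -3.480, so Q = 3.31 × 10^-4.
With Q = [Ce⁴⁺]·[Co²⁺]/([Ce³⁺]·[Co³⁺]) and the known concentrations, [Ce⁴⁺] in the numerator gives [Ce⁴⁺] = 0.034 M.

0.034 M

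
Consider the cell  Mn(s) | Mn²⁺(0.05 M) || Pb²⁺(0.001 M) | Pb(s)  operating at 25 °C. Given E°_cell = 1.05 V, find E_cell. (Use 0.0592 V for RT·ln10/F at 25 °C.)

1.000 V

Balancing electrons gives n = 2; the reaction quotient is Q = [Mn²⁺]/[Pb²⁺] = 50.0.
At 25 °C, E = E° − (0.0592/n) log Q = 1.05 − (0.0592/2)(1.699) = 1.050 − 0.050 = 1.000 V.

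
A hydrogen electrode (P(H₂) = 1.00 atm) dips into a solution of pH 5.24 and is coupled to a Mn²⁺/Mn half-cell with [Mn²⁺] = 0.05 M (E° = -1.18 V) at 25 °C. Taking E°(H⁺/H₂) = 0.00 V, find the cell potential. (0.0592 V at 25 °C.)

The hydrogen couple is the cathode, so E°_cell = 1.18 V; n = 2.
[H⁺] = 10^(−5.24) = 5.8 × 10^-6 M, and Q = [Mn²⁺]·P(H₂) / [H⁺]^2 = 1.51 × 10^9.
E = E° − (0.0592/2) log Q = 1.18 − (0.0592/2)(9.179) = 0.908 V.

0.91 V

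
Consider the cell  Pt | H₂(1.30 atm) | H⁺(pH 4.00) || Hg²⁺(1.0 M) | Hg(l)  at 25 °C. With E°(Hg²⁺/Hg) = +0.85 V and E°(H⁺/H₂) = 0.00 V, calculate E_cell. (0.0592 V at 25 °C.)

The Hg²⁺/Hg couple is the cathode, so E°_cell = 0.85 V; n = 2.
[H⁺] = 10^(−4.00) = 1 × 10^-4 M, and Q = [H⁺]^2 / ([Hg²⁺]·P(H₂)) = 7.69 × 10^-9.
E = E° − (0.0592/2) log Q = 0.85 − (0.0592/2)(-8.114) = 1.090 V.

1.09 V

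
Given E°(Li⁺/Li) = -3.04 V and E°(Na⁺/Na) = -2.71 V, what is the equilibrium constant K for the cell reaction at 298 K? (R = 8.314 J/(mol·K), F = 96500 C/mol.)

3.8 × 10^5

E°_cell = -2.71 − (-3.04) = 0.33 V, with n = 1 electron transferred.
At equilibrium E = 0, so the Nernst equation gives ln K = nFE°/RT = (1)(96500)(0.33)/((8.314)(298)) = 12.85.
K = e^12.85 = 3.8 × 10^5.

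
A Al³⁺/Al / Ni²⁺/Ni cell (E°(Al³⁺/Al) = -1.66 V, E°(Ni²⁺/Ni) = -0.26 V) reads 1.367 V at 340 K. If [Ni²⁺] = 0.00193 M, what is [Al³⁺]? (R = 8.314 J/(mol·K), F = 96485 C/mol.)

From the Nernst equation, ln Q = nF(E° − E)/RT = 6×96485×(1.40 − 1.367)/(8.314×340) = 6.758, so Q = 861.
With Q = [Al³⁺]^2/[Ni²⁺]^3 and the known concentrations, [Al³⁺]^2 in the numerator gives [Al³⁺] = 0.0025 M.

0.0025 M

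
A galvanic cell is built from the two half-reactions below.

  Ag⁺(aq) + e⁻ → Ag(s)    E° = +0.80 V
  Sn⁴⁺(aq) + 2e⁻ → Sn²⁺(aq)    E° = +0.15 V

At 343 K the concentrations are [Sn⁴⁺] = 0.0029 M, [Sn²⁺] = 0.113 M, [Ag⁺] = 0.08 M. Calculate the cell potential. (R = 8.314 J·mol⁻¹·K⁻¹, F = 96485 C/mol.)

The Ag⁺/Ag couple has the higher reduction potential and acts as the cathode, so E°_cell = +0.80 − (+0.15) = 0.65 V.
Balancing electrons gives n = 2; the reaction quotient is Q = [Sn⁴⁺]/([Sn²⁺]·[Ag⁺]^2) = 4.01.
E = E° − (RT/nF) ln Q = 0.65 − (8.314×343)/(2×96485) × (1.389) = 0.650 − 0.021 = 0.629 V.

0.629 V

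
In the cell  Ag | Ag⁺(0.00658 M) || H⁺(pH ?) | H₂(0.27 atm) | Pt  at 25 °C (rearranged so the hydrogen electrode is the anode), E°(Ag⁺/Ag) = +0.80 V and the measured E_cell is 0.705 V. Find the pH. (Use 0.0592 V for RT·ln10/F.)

pH = 0.86

E°_cell = 0.80 V and n = 2.
log Q = n(E° − E)/0.0592 = 2×(0.80 − 0.705)/0.0592 = 3.209.
With Q = [H⁺]^2 / ([Ag⁺]^2·P(H₂)), solving for [H⁺] gives log[H⁺] = -0.861, so pH = 0.86.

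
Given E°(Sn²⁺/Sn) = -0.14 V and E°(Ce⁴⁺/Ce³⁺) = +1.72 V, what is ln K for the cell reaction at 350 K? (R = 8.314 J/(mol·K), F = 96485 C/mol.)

E°_cell = +1.72 − (-0.14) = 1.86 V, with n = 2 electrons transferred.
At equilibrium E = 0, so the Nernst equation gives ln K = nFE°/RT = (2)(96485)(1.86)/((8.314)(350)) = 123.35.

ln K = 123.3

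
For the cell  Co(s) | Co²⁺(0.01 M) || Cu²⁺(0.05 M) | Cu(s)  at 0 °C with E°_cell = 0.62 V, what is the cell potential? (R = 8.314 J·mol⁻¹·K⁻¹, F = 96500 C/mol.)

0.639 V

Balancing electrons gives n = 2; the reaction quotient is Q = [Co²⁺]/[Cu²⁺] = 0.200.
E = E° − (RT/nF) ln Q = 0.62 − (8.314×273)/(2×96500) × (-1.609) = 0.620 + 0.019 = 0.639 V.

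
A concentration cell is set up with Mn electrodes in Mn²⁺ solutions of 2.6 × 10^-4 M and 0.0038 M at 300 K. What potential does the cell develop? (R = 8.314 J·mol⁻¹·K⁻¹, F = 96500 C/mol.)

0.035 V

Both half-cells are Mn²⁺/Mn, so E°_cell = 0. The concentrated side is the cathode; the cell reaction moves Mn²⁺ from high to low concentration with n = 2.
Q = [Mn²⁺]_dilute/[Mn²⁺]_conc = 2.6 × 10^-4/0.0038 = 0.0684.
E = 0 − (RT/nF) ln Q = −((8.314×300)/(2×96500))(-2.682) = 0.0347 V.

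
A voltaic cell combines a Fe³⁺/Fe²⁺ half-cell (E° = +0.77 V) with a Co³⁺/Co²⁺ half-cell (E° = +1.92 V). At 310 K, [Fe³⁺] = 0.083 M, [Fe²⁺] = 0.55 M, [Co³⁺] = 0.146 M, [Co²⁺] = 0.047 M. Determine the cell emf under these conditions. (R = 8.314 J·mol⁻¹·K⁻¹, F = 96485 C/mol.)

1.23 V

The Co³⁺/Co²⁺ couple has the higher reduction potential and acts as the cathode, so E°_cell = +1.92 − (+0.77) = 1.15 V.
Balancing electrons gives n = 1; the reaction quotient is Q = [Fe³⁺]·[Co²⁺]/([Fe²⁺]·[Co³⁺]) = 0.0486.
E = E° − (RT/nF) ln Q = 1.15 − (8.314×310)/(1×96485) × (-3.025) = 1.150 + 0.081 = 1.231 V.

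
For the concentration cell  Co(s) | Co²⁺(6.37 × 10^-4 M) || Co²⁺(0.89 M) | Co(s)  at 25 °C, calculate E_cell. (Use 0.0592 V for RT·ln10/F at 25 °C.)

Both half-cells are Co²⁺/Co, so E°_cell = 0. The concentrated side is the cathode; the cell reaction moves Co²⁺ from high to low concentration with n = 2.
Q = [Co²⁺]_dilute/[Co²⁺]_conc = 6.37 × 10^-4/0.89 = 7.16 × 10^-4.
E = 0 − (0.0592/2) log Q = −(0.0592/2)(-3.145) = 0.0931 V.

0.093 V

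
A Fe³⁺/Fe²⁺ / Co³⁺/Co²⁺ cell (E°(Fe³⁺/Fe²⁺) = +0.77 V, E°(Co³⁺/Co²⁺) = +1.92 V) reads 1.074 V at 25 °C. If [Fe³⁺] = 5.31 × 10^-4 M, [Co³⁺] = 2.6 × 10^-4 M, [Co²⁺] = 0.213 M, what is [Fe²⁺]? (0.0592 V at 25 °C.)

From the Nernst equation, log Q = n(E° − E)/0.0592 = 1(1.15 − 1.074)/0.0592 = 1.284, so Q = 19.2.
With Q = [Fe³⁺]·[Co²⁺]/([Fe²⁺]·[Co³⁺]) and the known concentrations, [Fe²⁺] in the denominator gives [Fe²⁺] = 0.023 M.

0.023 M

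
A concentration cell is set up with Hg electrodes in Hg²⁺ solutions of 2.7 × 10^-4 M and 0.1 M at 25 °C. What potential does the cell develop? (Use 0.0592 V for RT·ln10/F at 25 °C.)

Both half-cells are Hg²⁺/Hg, so E°_cell = 0. The concentrated side is the cathode; the cell reaction moves Hg²⁺ from high to low concentration with n = 2.
Q = [Hg²⁺]_dilute/[Hg²⁺]_conc = 2.7 × 10^-4/0.1 = 0.00270.
E = 0 − (0.0592/2) log Q = −(0.0592/2)(-2.569) = 0.0760 V.

0.076 V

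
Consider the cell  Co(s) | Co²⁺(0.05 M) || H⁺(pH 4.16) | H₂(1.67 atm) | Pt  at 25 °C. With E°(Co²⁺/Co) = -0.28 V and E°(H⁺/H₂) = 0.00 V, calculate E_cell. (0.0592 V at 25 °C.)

0.066 V

The hydrogen couple is the cathode, so E°_cell = 0.28 V; n = 2.
[H⁺] = 10^(−4.16) = 6.9 × 10^-5 M, and Q = [Co²⁺]·P(H₂) / [H⁺]^2 = 1.74 × 10^7.
E = E° − (0.0592/2) log Q = 0.28 − (0.0592/2)(7.242) = 0.066 V.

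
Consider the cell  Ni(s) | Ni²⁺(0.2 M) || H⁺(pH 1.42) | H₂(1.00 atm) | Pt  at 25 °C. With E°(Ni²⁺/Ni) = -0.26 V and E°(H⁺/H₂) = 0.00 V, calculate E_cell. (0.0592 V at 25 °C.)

0.20 V

The hydrogen couple is the cathode, so E°_cell = 0.26 V; n = 2.
[H⁺] = 10^(−1.42) = 0.038 M, and Q = [Ni²⁺]·P(H₂) / [H⁺]^2 = 138.
E = E° − (0.0592/2) log Q = 0.26 − (0.0592/2)(2.141) = 0.197 V.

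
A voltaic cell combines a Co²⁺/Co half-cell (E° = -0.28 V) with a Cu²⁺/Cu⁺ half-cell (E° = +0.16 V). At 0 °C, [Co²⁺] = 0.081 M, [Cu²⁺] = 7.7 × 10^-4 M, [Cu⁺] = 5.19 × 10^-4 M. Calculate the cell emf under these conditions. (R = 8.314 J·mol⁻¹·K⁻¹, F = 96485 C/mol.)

0.479 V

The Cu²⁺/Cu⁺ couple has the higher reduction potential and acts as the cathode, so E°_cell = +0.16 − (-0.28) = 0.44 V.
Balancing electrons gives n = 2; the reaction quotient is Q = [Co²⁺]·[Cu⁺]^2/[Cu²⁺]^2 = 0.0368.
E = E° − (RT/nF) ln Q = 0.44 − (8.314×273)/(2×96485) × (-3.302) = 0.440 + 0.039 = 0.479 V.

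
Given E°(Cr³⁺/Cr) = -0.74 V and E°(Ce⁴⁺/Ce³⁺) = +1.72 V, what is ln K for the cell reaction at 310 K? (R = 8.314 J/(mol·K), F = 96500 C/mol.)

ln K = 276.3

E°_cell = +1.72 − (-0.74) = 2.46 V, with n = 3 electrons transferred.
At equilibrium E = 0, so the Nernst equation gives ln K = nFE°/RT = (3)(96500)(2.46)/((8.314)(310)) = 276.32.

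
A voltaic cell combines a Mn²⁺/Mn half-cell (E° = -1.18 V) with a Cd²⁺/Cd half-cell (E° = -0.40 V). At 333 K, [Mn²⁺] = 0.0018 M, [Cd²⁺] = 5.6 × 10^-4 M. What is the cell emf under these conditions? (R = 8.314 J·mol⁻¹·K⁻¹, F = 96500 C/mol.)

0.763 V

The Cd²⁺/Cd couple has the higher reduction potential and acts as the cathode, so E°_cell = -0.40 − (-1.18) = 0.78 V.
Balancing electrons gives n = 2; the reaction quotient is Q = [Mn²⁺]/[Cd²⁺] = 3.21.
E = E° − (RT/nF) ln Q = 0.78 − (8.314×333)/(2×96500) × (1.168) = 0.780 − 0.017 = 0.763 V.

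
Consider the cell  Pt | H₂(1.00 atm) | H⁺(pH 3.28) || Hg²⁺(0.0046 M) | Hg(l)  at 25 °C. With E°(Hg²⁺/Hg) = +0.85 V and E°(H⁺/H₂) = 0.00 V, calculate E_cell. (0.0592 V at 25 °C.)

0.98 V

The Hg²⁺/Hg couple is the cathode, so E°_cell = 0.85 V; n = 2.
[H⁺] = 10^(−3.28) = 5.2 × 10^-4 M, and Q = [H⁺]^2 / ([Hg²⁺]·P(H₂)) = 5.99 × 10^-5.
E = E° − (0.0592/2) log Q = 0.85 − (0.0592/2)(-4.223) = 0.975 V.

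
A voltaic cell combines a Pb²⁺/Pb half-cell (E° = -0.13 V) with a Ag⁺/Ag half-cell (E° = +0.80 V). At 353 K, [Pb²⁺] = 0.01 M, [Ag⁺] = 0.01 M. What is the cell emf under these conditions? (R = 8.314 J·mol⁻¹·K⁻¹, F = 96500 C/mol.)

0.860 V

The Ag⁺/Ag couple has the higher reduction potential and acts as the cathode, so E°_cell = +0.80 − (-0.13) = 0.93 V.
Balancing electrons gives n = 2; the reaction quotient is Q = [Pb²⁺]/[Ag⁺]^2 = 100.
E = E° − (RT/nF) ln Q = 0.93 − (8.314×353)/(2×96500) × (4.605) = 0.930 − 0.070 = 0.860 V.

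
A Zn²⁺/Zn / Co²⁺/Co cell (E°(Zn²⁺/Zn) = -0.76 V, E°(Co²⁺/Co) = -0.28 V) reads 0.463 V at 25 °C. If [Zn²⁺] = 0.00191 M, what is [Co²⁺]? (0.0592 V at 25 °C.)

5.1 × 10^-4 M

From the Nernst equation, log Q = n(E° − E)/0.0592 = 2(0.48 − 0.463)/0.0592 = 0.574, so Q = 3.75.
With Q = [Zn²⁺]/[Co²⁺] and the known concentrations, [Co²⁺] in the denominator gives [Co²⁺] = 5.1 × 10^-4 M.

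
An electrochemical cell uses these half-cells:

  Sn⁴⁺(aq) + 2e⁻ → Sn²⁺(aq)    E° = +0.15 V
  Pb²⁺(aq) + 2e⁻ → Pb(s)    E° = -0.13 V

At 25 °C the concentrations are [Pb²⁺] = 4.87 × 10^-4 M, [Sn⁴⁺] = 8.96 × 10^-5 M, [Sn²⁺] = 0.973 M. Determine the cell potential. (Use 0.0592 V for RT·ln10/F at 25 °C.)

The Sn⁴⁺/Sn²⁺ couple has the higher reduction potential and acts as the cathode, so E°_cell = +0.15 − (-0.13) = 0.28 V.
Balancing electrons gives n = 2; the reaction quotient is Q = [Pb²⁺]·[Sn²⁺]/[Sn⁴⁺] = 5.29.
At 25 °C, E = E° − (0.0592/n) log Q = 0.28 − (0.0592/2)(0.723) = 0.280 − 0.021 = 0.259 V.

0.259 V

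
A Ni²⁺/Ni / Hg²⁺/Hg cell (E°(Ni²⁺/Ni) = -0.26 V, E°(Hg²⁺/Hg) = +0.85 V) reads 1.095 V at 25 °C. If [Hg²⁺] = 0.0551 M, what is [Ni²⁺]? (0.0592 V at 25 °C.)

0.18 M

From the Nernst equation, log Q = n(E° − E)/0.0592 = 2(1.11 − 1.095)/0.0592 = 0.507, so Q = 3.21.
With Q = [Ni²⁺]/[Hg²⁺] and the known concentrations, [Ni²⁺] in the numerator gives [Ni²⁺] = 0.18 M.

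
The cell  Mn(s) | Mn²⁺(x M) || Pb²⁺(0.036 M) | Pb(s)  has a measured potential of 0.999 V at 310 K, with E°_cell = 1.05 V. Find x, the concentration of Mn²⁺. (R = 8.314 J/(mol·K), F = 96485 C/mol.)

1.6 M

From the Nernst equation, ln Q = nF(E° − E)/RT = 2×96485×(1.05 − 0.999)/(8.314×310) = 3.818, so Q = 45.5.
With Q = [Mn²⁺]/[Pb²⁺] and the known concentrations, [Mn²⁺] in the numerator gives [Mn²⁺] = 1.6 M.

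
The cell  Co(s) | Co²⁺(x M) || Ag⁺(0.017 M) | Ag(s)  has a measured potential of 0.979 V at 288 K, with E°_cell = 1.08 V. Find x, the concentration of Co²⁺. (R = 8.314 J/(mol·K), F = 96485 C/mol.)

0.99 M

From the Nernst equation, ln Q = nF(E° − E)/RT = 2×96485×(1.08 − 0.979)/(8.314×288) = 8.140, so Q = 3430.
With Q = [Co²⁺]/[Ag⁺]^2 and the known concentrations, [Co²⁺] in the numerator gives [Co²⁺] = 0.99 M.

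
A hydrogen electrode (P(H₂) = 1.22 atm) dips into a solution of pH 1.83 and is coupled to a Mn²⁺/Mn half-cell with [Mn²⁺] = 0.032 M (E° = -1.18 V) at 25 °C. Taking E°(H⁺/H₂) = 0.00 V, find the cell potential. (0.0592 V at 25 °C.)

1.11 V

The hydrogen couple is the cathode, so E°_cell = 1.18 V; n = 2.
[H⁺] = 10^(−1.83) = 0.015 M, and Q = [Mn²⁺]·P(H₂) / [H⁺]^2 = 178.
E = E° − (0.0592/2) log Q = 1.18 − (0.0592/2)(2.252) = 1.113 V.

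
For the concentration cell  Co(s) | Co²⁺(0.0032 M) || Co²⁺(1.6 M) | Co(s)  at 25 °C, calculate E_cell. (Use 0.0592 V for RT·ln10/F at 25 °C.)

0.080 V

Both half-cells are Co²⁺/Co, so E°_cell = 0. The concentrated side is the cathode; the cell reaction moves Co²⁺ from high to low concentration with n = 2.
Q = [Co²⁺]_dilute/[Co²⁺]_conc = 0.0032/1.6 = 0.00200.
E = 0 − (0.0592/2) log Q = −(0.0592/2)(-2.699) = 0.0799 V.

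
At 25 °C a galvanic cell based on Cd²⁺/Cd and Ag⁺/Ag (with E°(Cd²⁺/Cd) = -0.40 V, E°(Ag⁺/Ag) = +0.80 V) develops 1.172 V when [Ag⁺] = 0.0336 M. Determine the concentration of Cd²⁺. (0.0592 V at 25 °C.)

0.01 M

From the Nernst equation, log Q = n(E° − E)/0.0592 = 2(1.20 − 1.172)/0.0592 = 0.946, so Q = 8.83.
With Q = [Cd²⁺]/[Ag⁺]^2 and the known concentrations, [Cd²⁺] in the numerator gives [Cd²⁺] = 0.01 M.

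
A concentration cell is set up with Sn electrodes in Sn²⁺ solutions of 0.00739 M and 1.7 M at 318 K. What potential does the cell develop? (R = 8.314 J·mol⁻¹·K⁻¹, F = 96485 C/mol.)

Both half-cells are Sn²⁺/Sn, so E°_cell = 0. The concentrated side is the cathode; the cell reaction moves Sn²⁺ from high to low concentration with n = 2.
Q = [Sn²⁺]_dilute/[Sn²⁺]_conc = 0.00739/1.7 = 0.00435.
E = 0 − (RT/nF) ln Q = −((8.314×318)/(2×96485))(-5.438) = 0.0745 V.

0.075 V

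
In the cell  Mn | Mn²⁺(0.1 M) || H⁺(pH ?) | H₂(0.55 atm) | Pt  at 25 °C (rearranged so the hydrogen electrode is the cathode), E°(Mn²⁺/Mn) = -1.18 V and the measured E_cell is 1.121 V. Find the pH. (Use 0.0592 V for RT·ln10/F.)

pH = 1.63

E°_cell = 1.18 V and n = 2.
log Q = n(E° − E)/0.0592 = 2×(1.18 − 1.121)/0.0592 = 1.993.
With Q = [Mn²⁺]·P(H₂) / [H⁺]^2, solving for [H⁺] gives log[H⁺] = -1.626, so pH = 1.63.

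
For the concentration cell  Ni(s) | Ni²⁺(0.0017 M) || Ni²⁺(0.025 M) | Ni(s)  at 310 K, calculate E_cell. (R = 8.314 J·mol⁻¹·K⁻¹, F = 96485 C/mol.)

Both half-cells are Ni²⁺/Ni, so E°_cell = 0. The concentrated side is the cathode; the cell reaction moves Ni²⁺ from high to low concentration with n = 2.
Q = [Ni²⁺]_dilute/[Ni²⁺]_conc = 0.0017/0.025 = 0.0680.
E = 0 − (RT/nF) ln Q = −((8.314×310)/(2×96485))(-2.688) = 0.0359 V.

0.036 V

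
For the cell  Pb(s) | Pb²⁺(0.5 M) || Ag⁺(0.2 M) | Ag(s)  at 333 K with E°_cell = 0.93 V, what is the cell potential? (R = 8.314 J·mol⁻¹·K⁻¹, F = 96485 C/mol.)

Balancing electrons gives n = 2; the reaction quotient is Q = [Pb²⁺]/[Ag⁺]^2 = 12.5.
E = E° − (RT/nF) ln Q = 0.93 − (8.314×333)/(2×96485) × (2.526) = 0.930 − 0.036 = 0.894 V.

0.894 V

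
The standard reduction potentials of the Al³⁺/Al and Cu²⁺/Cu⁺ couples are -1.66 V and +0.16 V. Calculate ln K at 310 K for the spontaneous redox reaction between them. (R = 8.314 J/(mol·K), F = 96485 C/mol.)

E°_cell = +0.16 − (-1.66) = 1.82 V, with n = 3 electrons transferred.
At equilibrium E = 0, so the Nernst equation gives ln K = nFE°/RT = (3)(96485)(1.82)/((8.314)(310)) = 204.40.

ln K = 204.4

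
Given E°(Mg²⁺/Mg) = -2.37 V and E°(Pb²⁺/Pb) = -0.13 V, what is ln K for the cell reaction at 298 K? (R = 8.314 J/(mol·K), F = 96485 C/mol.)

E°_cell = -0.13 − (-2.37) = 2.24 V, with n = 2 electrons transferred.
At equilibrium E = 0, so the Nernst equation gives ln K = nFE°/RT = (2)(96485)(2.24)/((8.314)(298)) = 174.47.

ln K = 174.5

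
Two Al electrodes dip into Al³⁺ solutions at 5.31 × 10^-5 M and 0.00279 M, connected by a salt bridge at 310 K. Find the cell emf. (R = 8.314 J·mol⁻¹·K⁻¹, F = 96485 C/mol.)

Both half-cells are Al³⁺/Al, so E°_cell = 0. The concentrated side is the cathode; the cell reaction moves Al³⁺ from high to low concentration with n = 3.
Q = [Al³⁺]_dilute/[Al³⁺]_conc = 5.31 × 10^-5/0.00279 = 0.0190.
E = 0 − (RT/nF) ln Q = −((8.314×310)/(3×96485))(-3.962) = 0.0353 V.

0.035 V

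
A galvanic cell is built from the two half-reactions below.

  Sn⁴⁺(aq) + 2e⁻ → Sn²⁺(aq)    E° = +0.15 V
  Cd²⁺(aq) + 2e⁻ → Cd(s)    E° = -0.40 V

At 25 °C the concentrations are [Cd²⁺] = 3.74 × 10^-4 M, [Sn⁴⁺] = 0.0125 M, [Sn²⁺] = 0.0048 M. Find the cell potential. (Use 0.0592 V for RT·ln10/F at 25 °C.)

The Sn⁴⁺/Sn²⁺ couple has the higher reduction potential and acts as the cathode, so E°_cell = +0.15 − (-0.40) = 0.55 V.
Balancing electrons gives n = 2; the reaction quotient is Q = [Cd²⁺]·[Sn²⁺]/[Sn⁴⁺] = 1.44 × 10^-4.
At 25 °C, E = E° − (0.0592/n) log Q = 0.55 − (0.0592/2)(-3.843) = 0.550 + 0.114 = 0.664 V.

0.664 V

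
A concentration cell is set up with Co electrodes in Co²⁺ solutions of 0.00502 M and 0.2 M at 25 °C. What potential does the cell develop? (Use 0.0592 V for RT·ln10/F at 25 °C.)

0.047 V

Both half-cells are Co²⁺/Co, so E°_cell = 0. The concentrated side is the cathode; the cell reaction moves Co²⁺ from high to low concentration with n = 2.
Q = [Co²⁺]_dilute/[Co²⁺]_conc = 0.00502/0.2 = 0.0251.
E = 0 − (0.0592/2) log Q = −(0.0592/2)(-1.600) = 0.0474 V.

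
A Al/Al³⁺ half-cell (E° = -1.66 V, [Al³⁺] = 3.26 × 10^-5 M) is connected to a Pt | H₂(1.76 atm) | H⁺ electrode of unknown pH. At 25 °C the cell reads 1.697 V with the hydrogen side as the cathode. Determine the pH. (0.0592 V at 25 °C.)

E°_cell = 1.66 V and n = 6.
log Q = n(E° − E)/0.0592 = 6×(1.66 − 1.697)/0.0592 = -3.750.
With Q = [Al³⁺]^2·P(H₂)^3 / [H⁺]^6, solving for [H⁺] gives log[H⁺] = -0.748, so pH = 0.75.

pH = 0.75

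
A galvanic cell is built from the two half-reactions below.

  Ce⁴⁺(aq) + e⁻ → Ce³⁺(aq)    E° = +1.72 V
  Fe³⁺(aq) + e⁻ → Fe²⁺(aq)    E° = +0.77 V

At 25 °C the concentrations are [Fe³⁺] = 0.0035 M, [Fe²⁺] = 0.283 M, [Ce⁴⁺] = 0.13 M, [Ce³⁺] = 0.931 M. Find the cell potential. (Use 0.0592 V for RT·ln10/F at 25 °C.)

The Ce⁴⁺/Ce³⁺ couple has the higher reduction potential and acts as the cathode, so E°_cell = +1.72 − (+0.77) = 0.95 V.
Balancing electrons gives n = 1; the reaction quotient is Q = [Fe³⁺]·[Ce³⁺]/([Fe²⁺]·[Ce⁴⁺]) = 0.0886.
At 25 °C, E = E° − (0.0592/n) log Q = 0.95 − (0.0592/1)(-1.053) = 0.950 + 0.062 = 1.012 V.

1.01 V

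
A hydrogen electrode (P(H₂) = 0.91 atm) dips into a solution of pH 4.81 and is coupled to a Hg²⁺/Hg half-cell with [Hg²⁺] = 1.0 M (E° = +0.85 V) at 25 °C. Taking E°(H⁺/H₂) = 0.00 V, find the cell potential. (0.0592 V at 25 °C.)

The Hg²⁺/Hg couple is the cathode, so E°_cell = 0.85 V; n = 2.
[H⁺] = 10^(−4.81) = 1.5 × 10^-5 M, and Q = [H⁺]^2 / ([Hg²⁺]·P(H₂)) = 2.64 × 10^-10.
E = E° − (0.0592/2) log Q = 0.85 − (0.0592/2)(-9.579) = 1.134 V.

1.13 V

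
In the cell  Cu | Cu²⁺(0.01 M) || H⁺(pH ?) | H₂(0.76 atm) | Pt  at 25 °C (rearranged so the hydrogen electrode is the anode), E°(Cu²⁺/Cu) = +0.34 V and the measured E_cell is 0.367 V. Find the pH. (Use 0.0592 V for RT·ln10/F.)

pH = 1.52

E°_cell = 0.34 V and n = 2.
log Q = n(E° − E)/0.0592 = 2×(0.34 − 0.367)/0.0592 = -0.912.
With Q = [H⁺]^2 / ([Cu²⁺]·P(H₂)), solving for [H⁺] gives log[H⁺] = -1.516, so pH = 1.52.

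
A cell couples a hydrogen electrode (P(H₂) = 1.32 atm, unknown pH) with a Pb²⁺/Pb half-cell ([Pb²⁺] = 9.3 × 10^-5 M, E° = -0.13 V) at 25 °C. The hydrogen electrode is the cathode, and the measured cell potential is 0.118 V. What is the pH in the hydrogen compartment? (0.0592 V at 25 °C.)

E°_cell = 0.13 V and n = 2.
log Q = n(E° − E)/0.0592 = 2×(0.13 − 0.118)/0.0592 = 0.405.
With Q = [Pb²⁺]·P(H₂) / [H⁺]^2, solving for [H⁺] gives log[H⁺] = -2.158, so pH = 2.16.

pH = 2.16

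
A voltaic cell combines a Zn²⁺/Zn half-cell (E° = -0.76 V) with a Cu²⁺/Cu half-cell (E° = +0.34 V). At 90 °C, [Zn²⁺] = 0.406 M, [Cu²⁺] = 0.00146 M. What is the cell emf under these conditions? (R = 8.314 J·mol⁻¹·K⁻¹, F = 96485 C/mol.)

1.01 V

The Cu²⁺/Cu couple has the higher reduction potential and acts as the cathode, so E°_cell = +0.34 − (-0.76) = 1.10 V.
Balancing electrons gives n = 2; the reaction quotient is Q = [Zn²⁺]/[Cu²⁺] = 278.
E = E° − (RT/nF) ln Q = 1.10 − (8.314×363)/(2×96485) × (5.628) = 1.100 − 0.088 = 1.012 V.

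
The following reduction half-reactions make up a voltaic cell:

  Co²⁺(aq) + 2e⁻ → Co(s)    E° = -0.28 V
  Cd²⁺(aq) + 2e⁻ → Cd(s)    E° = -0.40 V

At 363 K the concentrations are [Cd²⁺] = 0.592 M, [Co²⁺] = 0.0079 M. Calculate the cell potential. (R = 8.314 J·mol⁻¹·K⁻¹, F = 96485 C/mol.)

The Co²⁺/Co couple has the higher reduction potential and acts as the cathode, so E°_cell = -0.28 − (-0.40) = 0.12 V.
Balancing electrons gives n = 2; the reaction quotient is Q = [Cd²⁺]/[Co²⁺] = 74.9.
E = E° − (RT/nF) ln Q = 0.12 − (8.314×363)/(2×96485) × (4.317) = 0.120 − 0.068 = 0.052 V.

0.052 V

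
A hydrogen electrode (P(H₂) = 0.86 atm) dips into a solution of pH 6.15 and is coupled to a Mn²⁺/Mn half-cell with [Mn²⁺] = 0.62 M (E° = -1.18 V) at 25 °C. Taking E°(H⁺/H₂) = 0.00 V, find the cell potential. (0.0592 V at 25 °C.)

The hydrogen couple is the cathode, so E°_cell = 1.18 V; n = 2.
[H⁺] = 10^(−6.15) = 7.1 × 10^-7 M, and Q = [Mn²⁺]·P(H₂) / [H⁺]^2 = 1.06 × 10^12.
E = E° − (0.0592/2) log Q = 1.18 − (0.0592/2)(12.027) = 0.824 V.

0.82 V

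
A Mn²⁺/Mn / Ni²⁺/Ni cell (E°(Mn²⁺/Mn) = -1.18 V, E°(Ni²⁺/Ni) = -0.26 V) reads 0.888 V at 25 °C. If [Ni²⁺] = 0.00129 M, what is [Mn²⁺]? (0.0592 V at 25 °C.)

0.016 M

From the Nernst equation, log Q = n(E° − E)/0.0592 = 2(0.92 − 0.888)/0.0592 = 1.081, so Q = 12.1.
With Q = [Mn²⁺]/[Ni²⁺] and the known concentrations, [Mn²⁺] in the numerator gives [Mn²⁺] = 0.016 M.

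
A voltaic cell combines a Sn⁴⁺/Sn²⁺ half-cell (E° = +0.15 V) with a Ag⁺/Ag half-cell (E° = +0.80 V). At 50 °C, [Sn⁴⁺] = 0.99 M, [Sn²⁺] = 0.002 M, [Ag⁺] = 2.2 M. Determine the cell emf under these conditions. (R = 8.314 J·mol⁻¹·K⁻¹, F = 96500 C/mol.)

The Ag⁺/Ag couple has the higher reduction potential and acts as the cathode, so E°_cell = +0.80 − (+0.15) = 0.65 V.
Balancing electrons gives n = 2; the reaction quotient is Q = [Sn⁴⁺]/([Sn²⁺]·[Ag⁺]^2) = 102.
E = E° − (RT/nF) ln Q = 0.65 − (8.314×323)/(2×96500) × (4.628) = 0.650 − 0.064 = 0.586 V.

0.586 V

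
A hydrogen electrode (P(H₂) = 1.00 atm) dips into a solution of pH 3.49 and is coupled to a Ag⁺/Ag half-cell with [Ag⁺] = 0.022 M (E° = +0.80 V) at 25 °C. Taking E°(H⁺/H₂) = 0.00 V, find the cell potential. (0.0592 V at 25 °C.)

0.91 V

The Ag⁺/Ag couple is the cathode, so E°_cell = 0.80 V; n = 2.
[H⁺] = 10^(−3.49) = 3.2 × 10^-4 M, and Q = [H⁺]^2 / ([Ag⁺]^2·P(H₂)) = 2.16 × 10^-4.
E = E° − (0.0592/2) log Q = 0.80 − (0.0592/2)(-3.665) = 0.908 V.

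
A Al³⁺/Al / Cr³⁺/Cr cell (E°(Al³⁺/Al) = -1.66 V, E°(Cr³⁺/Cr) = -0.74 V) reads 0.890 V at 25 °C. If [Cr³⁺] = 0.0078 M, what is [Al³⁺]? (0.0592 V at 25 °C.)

0.26 M

From the Nernst equation, log Q = n(E° − E)/0.0592 = 3(0.92 − 0.890)/0.0592 = 1.520, so Q = 33.1.
With Q = [Al³⁺]/[Cr³⁺] and the known concentrations, [Al³⁺] in the numerator gives [Al³⁺] = 0.26 M.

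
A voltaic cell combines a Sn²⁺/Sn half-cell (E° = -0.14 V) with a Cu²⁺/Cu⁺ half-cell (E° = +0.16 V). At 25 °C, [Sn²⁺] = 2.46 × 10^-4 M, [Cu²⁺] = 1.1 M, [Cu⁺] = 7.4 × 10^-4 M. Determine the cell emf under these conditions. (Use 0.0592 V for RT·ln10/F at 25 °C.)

The Cu²⁺/Cu⁺ couple has the higher reduction potential and acts as the cathode, so E°_cell = +0.16 − (-0.14) = 0.30 V.
Balancing electrons gives n = 2; the reaction quotient is Q = [Sn²⁺]·[Cu⁺]^2/[Cu²⁺]^2 = 1.11 × 10^-10.
At 25 °C, E = E° − (0.0592/n) log Q = 0.30 − (0.0592/2)(-9.953) = 0.300 + 0.295 = 0.595 V.

0.595 V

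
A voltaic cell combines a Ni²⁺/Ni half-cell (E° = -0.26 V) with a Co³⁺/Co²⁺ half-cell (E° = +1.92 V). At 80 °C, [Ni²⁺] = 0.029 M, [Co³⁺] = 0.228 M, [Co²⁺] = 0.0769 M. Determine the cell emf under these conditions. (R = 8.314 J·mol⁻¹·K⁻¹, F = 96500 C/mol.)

2.27 V

The Co³⁺/Co²⁺ couple has the higher reduction potential and acts as the cathode, so E°_cell = +1.92 − (-0.26) = 2.18 V.
Balancing electrons gives n = 2; the reaction quotient is Q = [Ni²⁺]·[Co²⁺]^2/[Co³⁺]^2 = 0.00330.
E = E° − (RT/nF) ln Q = 2.18 − (8.314×353)/(2×96500) × (-5.714) = 2.180 + 0.087 = 2.267 V.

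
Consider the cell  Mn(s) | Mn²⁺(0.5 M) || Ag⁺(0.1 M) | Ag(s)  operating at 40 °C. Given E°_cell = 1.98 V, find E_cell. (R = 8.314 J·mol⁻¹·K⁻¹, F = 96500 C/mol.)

Balancing electrons gives n = 2; the reaction quotient is Q = [Mn²⁺]/[Ag⁺]^2 = 50.0.
E = E° − (RT/nF) ln Q = 1.98 − (8.314×313)/(2×96500) × (3.912) = 1.980 − 0.053 = 1.927 V.

1.93 V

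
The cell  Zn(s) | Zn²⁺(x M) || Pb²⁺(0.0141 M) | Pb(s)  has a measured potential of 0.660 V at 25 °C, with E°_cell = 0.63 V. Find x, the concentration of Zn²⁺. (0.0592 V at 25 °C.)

0.0014 M

From the Nernst equation, log Q = n(E° − E)/0.0592 = 2(0.63 − 0.660)/0.0592 = -1.014, so Q = 0.0969.
With Q = [Zn²⁺]/[Pb²⁺] and the known concentrations, [Zn²⁺] in the numerator gives [Zn²⁺] = 0.0014 M.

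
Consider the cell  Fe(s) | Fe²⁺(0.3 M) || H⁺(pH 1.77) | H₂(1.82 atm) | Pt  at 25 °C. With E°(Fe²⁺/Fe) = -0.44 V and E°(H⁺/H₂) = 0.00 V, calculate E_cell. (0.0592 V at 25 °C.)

0.34 V

The hydrogen couple is the cathode, so E°_cell = 0.44 V; n = 2.
[H⁺] = 10^(−1.77) = 0.017 M, and Q = [Fe²⁺]·P(H₂) / [H⁺]^2 = 1890.
E = E° − (0.0592/2) log Q = 0.44 − (0.0592/2)(3.277) = 0.343 V.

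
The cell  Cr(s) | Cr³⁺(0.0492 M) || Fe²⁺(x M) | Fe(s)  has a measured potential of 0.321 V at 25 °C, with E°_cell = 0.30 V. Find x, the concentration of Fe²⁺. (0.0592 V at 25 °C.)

0.69 M

From the Nernst equation, log Q = n(E° − E)/0.0592 = 6(0.30 − 0.321)/0.0592 = -2.128, so Q = 0.00744.
With Q = [Cr³⁺]^2/[Fe²⁺]^3 and the known concentrations, [Fe²⁺]^3 in the denominator gives [Fe²⁺] = 0.69 M.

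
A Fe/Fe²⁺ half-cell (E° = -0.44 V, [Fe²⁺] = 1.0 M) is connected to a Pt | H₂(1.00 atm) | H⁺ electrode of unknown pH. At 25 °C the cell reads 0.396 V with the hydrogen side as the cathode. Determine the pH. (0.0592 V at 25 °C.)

pH = 0.74

E°_cell = 0.44 V and n = 2.
log Q = n(E° − E)/0.0592 = 2×(0.44 − 0.396)/0.0592 = 1.486.
With Q = [Fe²⁺]·P(H₂) / [H⁺]^2, solving for [H⁺] gives log[H⁺] = -0.743, so pH = 0.74.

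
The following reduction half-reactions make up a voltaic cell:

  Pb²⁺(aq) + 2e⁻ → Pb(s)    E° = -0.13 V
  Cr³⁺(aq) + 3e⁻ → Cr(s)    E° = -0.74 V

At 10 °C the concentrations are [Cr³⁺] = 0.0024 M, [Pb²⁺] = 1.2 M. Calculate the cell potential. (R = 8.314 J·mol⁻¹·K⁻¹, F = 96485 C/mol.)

The Pb²⁺/Pb couple has the higher reduction potential and acts as the cathode, so E°_cell = -0.13 − (-0.74) = 0.61 V.
Balancing electrons gives n = 6; the reaction quotient is Q = [Cr³⁺]^2/[Pb²⁺]^3 = 3.33 × 10^-6.
E = E° − (RT/nF) ln Q = 0.61 − (8.314×283)/(6×96485) × (-12.612) = 0.610 + 0.051 = 0.661 V.

0.661 V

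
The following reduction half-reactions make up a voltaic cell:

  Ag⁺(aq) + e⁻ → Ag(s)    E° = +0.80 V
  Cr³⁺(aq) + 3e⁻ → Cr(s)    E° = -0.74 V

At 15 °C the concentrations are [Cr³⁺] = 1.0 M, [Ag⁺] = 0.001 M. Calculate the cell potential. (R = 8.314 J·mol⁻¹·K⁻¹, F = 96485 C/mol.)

1.37 V

The Ag⁺/Ag couple has the higher reduction potential and acts as the cathode, so E°_cell = +0.80 − (-0.74) = 1.54 V.
Balancing electrons gives n = 3; the reaction quotient is Q = [Cr³⁺]/[Ag⁺]^3 = 1 × 10^9.
E = E° − (RT/nF) ln Q = 1.54 − (8.314×288)/(3×96485) × (20.723) = 1.540 − 0.171 = 1.369 V.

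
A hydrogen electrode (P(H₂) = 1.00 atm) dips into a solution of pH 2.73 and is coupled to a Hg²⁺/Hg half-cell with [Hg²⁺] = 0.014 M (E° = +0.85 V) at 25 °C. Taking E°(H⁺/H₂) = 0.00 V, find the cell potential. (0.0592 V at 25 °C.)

The Hg²⁺/Hg couple is the cathode, so E°_cell = 0.85 V; n = 2.
[H⁺] = 10^(−2.73) = 0.0019 M, and Q = [H⁺]^2 / ([Hg²⁺]·P(H₂)) = 2.48 × 10^-4.
E = E° − (0.0592/2) log Q = 0.85 − (0.0592/2)(-3.606) = 0.957 V.

0.96 V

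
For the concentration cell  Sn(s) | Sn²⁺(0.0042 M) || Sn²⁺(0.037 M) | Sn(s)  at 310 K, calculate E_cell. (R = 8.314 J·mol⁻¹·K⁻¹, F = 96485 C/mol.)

0.029 V

Both half-cells are Sn²⁺/Sn, so E°_cell = 0. The concentrated side is the cathode; the cell reaction moves Sn²⁺ from high to low concentration with n = 2.
Q = [Sn²⁺]_dilute/[Sn²⁺]_conc = 0.0042/0.037 = 0.114.
E = 0 − (RT/nF) ln Q = −((8.314×310)/(2×96485))(-2.176) = 0.0291 V.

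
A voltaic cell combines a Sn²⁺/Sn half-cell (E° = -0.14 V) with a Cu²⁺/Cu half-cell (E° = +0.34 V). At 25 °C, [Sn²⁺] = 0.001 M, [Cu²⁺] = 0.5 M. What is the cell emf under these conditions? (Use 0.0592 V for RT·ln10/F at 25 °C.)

0.560 V

The Cu²⁺/Cu couple has the higher reduction potential and acts as the cathode, so E°_cell = +0.34 − (-0.14) = 0.48 V.
Balancing electrons gives n = 2; the reaction quotient is Q = [Sn²⁺]/[Cu²⁺] = 0.00200.
At 25 °C, E = E° − (0.0592/n) log Q = 0.48 − (0.0592/2)(-2.699) = 0.480 + 0.080 = 0.560 V.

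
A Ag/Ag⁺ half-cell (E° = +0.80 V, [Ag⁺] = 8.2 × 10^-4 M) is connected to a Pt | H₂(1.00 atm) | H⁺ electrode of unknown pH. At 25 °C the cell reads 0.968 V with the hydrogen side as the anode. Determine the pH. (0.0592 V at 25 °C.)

pH = 5.92

E°_cell = 0.80 V and n = 2.
log Q = n(E° − E)/0.0592 = 2×(0.80 − 0.968)/0.0592 = -5.676.
With Q = [H⁺]^2 / ([Ag⁺]^2·P(H₂)), solving for [H⁺] gives log[H⁺] = -5.924, so pH = 5.92.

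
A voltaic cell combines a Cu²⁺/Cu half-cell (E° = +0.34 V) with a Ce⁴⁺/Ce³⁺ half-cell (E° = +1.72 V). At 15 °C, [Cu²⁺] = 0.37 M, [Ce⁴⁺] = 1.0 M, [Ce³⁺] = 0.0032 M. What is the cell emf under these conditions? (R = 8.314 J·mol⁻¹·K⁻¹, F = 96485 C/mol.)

The Ce⁴⁺/Ce³⁺ couple has the higher reduction potential and acts as the cathode, so E°_cell = +1.72 − (+0.34) = 1.38 V.
Balancing electrons gives n = 2; the reaction quotient is Q = [Cu²⁺]·[Ce³⁺]^2/[Ce⁴⁺]^2 = 3.79 × 10^-6.
E = E° − (RT/nF) ln Q = 1.38 − (8.314×288)/(2×96485) × (-12.483) = 1.380 + 0.155 = 1.535 V.

1.53 V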